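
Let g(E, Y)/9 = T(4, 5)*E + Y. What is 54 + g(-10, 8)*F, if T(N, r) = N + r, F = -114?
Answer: 84186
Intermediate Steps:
g(E, Y) = 9*Y + 81*E (g(E, Y) = 9*((4 + 5)*E + Y) = 9*(9*E + Y) = 9*(Y + 9*E) = 9*Y + 81*E)
54 + g(-10, 8)*F = 54 + (9*8 + 81*(-10))*(-114) = 54 + (72 - 810)*(-114) = 54 - 738*(-114) = 54 + 84132 = 84186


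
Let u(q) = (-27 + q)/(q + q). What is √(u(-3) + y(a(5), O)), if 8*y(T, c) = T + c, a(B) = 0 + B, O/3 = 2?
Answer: √102/4 ≈ 2.5249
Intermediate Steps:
O = 6 (O = 3*2 = 6)
a(B) = B
y(T, c) = T/8 + c/8 (y(T, c) = (T + c)/8 = T/8 + c/8)
u(q) = (-27 + q)/(2*q) (u(q) = (-27 + q)/((2*q)) = (-27 + q)*(1/(2*q)) = (-27 + q)/(2*q))
√(u(-3) + y(a(5), O)) = √((½)*(-27 - 3)/(-3) + ((⅛)*5 + (⅛)*6)) = √((½)*(-⅓)*(-30) + (5/8 + ¾)) = √(5 + 11/8) = √(51/8) = √102/4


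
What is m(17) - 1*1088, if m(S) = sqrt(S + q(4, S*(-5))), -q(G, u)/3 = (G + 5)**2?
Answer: -1088 + I*sqrt(226) ≈ -1088.0 + 15.033*I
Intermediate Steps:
q(G, u) = -3*(5 + G)**2 (q(G, u) = -3*(G + 5)**2 = -3*(5 + G)**2)
m(S) = sqrt(-243 + S) (m(S) = sqrt(S - 3*(5 + 4)**2) = sqrt(S - 3*9**2) = sqrt(S - 3*81) = sqrt(S - 243) = sqrt(-243 + S))
m(17) - 1*1088 = sqrt(-243 + 17) - 1*1088 = sqrt(-226) - 1088 = I*sqrt(226) - 1088 = -1088 + I*sqrt(226)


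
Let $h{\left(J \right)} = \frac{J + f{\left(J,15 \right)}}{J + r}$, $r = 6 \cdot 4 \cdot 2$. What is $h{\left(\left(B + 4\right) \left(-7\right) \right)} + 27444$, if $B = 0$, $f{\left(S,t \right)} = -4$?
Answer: $\frac{137212}{5} \approx 27442.0$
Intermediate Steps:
$r = 48$ ($r = 24 \cdot 2 = 48$)
$h{\left(J \right)} = \frac{-4 + J}{48 + J}$ ($h{\left(J \right)} = \frac{J - 4}{J + 48} = \frac{-4 + J}{48 + J}$)
$h{\left(\left(B + 4\right) \left(-7\right) \right)} + 27444 = \frac{-4 + \left(0 + 4\right) \left(-7\right)}{48 + \left(0 + 4\right) \left(-7\right)} + 27444 = \frac{-4 + 4 \left(-7\right)}{48 + 4 \left(-7\right)} + 27444 = \frac{-4 - 28}{48 - 28} + 27444 = \frac{1}{20} \left(-32\right) + 27444 = - \frac{8}{5} + 27444 = \frac{137212}{5}$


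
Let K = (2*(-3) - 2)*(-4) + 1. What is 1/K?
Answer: 1/33 ≈ 0.030303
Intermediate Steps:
K = 33 (K = (-6 - 2)*(-4) + 1 = -8*(-4) + 1 = 32 + 1 = 33)
1/K = 1/33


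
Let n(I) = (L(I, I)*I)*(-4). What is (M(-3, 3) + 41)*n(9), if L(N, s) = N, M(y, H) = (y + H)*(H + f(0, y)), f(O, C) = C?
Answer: -13284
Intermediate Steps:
M(y, H) = (H + y)² (M(y, H) = (y + H)*(H + y) = (H + y)*(H + y) = (H + y)²)
n(I) = -4*I² (n(I) = (I*I)*(-4) = I²*(-4) = -4*I²)
(M(-3, 3) + 41)*n(9) = ((3² + (-3)² + 2*3*(-3)) + 41)*(-4*9²) = ((9 + 9 - 18) + 41)*(-4*81) = (0 + 41)*(-324) = 41*(-324) = -13284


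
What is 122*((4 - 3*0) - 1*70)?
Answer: -8052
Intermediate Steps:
122*((4 - 3*0) - 1*70) = 122*((4 + 0) - 70) = 122*(4 - 70) = 122*(-66) = -8052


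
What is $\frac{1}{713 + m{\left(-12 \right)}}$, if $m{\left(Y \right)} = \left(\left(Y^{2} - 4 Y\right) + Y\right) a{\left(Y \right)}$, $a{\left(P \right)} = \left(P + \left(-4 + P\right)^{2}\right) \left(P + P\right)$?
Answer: $- \frac{1}{1053367} \approx -9.4934 \cdot 10^{-7}$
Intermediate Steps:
$a{\left(P \right)} = 2 P \left(P + \left(-4 + P\right)^{2}\right)$ ($a{\left(P \right)} = \left(P + \left(-4 + P\right)^{2}\right) 2 P = 2 P \left(P + \left(-4 + P\right)^{2}\right)$)
$m{\left(Y \right)} = 2 Y \left(Y + \left(-4 + Y\right)^{2}\right) \left(Y^{2} - 3 Y\right)$ ($m{\left(Y \right)} = \left(\left(Y^{2} - 4 Y\right) + Y\right) 2 Y \left(Y + \left(-4 + Y\right)^{2}\right) = \left(Y^{2} - 3 Y\right) 2 Y \left(Y + \left(-4 + Y\right)^{2}\right) = 2 Y \left(Y + \left(-4 + Y\right)^{2}\right) \left(Y^{2} - 3 Y\right)$)
$\frac{1}{713 + m{\left(-12 \right)}} = \frac{1}{713 + 2 \left(-12\right)^{2} \left(-3 - 12\right) \left(-12 + \left(-4 - 12\right)^{2}\right)} = \frac{1}{713 + 2 \cdot 144 \left(-15\right) \left(-12 + \left(-16\right)^{2}\right)} = \frac{1}{713 + 2 \cdot 144 \left(-15\right) \left(-12 + 256\right)} = \frac{1}{713 + 2 \cdot 144 \left(-15\right) 244} = \frac{1}{713 - 1054080} = \frac{1}{-1053367} = - \frac{1}{1053367}$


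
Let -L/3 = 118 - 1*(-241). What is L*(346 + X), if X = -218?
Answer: -137856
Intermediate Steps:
L = -1077 (L = -3*(118 - 1*(-241)) = -3*(118 + 241) = -3*359 = -1077)
L*(346 + X) = -1077*(346 - 218) = -1077*128 = -137856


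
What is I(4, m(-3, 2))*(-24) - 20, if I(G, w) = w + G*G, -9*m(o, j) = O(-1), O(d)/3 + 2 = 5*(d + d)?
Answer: -500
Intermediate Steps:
O(d) = -6 + 30*d (O(d) = -6 + 3*(5*(d + d)) = -6 + 3*(5*(2*d)) = -6 + 3*(10*d) = -6 + 30*d)
m(o, j) = 4 (m(o, j) = -(-6 + 30*(-1))/9 = -(-6 - 30)/9 = -1/9*(-36) = 4)
I(G, w) = w + G**2
I(4, m(-3, 2))*(-24) - 20 = (4 + 4**2)*(-24) - 20 = (4 + 16)*(-24) - 20 = 20*(-24) - 20 = -480 - 20 = -500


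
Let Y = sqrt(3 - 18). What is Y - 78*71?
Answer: -5538 + I*sqrt(15) ≈ -5538.0 + 3.873*I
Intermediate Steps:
Y = I*sqrt(15) (Y = sqrt(-15) = I*sqrt(15) ≈ 3.873*I)
Y - 78*71 = I*sqrt(15) - 78*71 = I*sqrt(15) - 5538 = -5538 + I*sqrt(15)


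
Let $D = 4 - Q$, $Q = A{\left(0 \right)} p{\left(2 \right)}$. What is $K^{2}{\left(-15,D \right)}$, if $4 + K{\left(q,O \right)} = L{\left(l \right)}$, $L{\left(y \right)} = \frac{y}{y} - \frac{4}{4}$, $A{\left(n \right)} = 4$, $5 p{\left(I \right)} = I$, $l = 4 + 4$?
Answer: $16$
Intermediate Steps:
$l = 8$
$p{\left(I \right)} = \frac{I}{5}$
$Q = \frac{8}{5}$ ($Q = 4 \cdot \frac{1}{5} \cdot 2 = 4 \cdot \frac{2}{5} = \frac{8}{5} \approx 1.6$)
$D = \frac{12}{5}$ ($D = 4 - \frac{8}{5} = \frac{12}{5} \approx 2.4$)
$L{\left(y \right)} = 0$ ($L{\left(y \right)} = 1 - 1 = 0$)
$K{\left(q,O \right)} = -4$ ($K{\left(q,O \right)} = -4 + 0 = -4$)
$K^{2}{\left(-15,D \right)} = \left(-4\right)^{2} = 16$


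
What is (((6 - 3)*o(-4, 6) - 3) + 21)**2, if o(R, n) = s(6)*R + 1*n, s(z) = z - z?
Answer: 1296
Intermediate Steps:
s(z) = 0
o(R, n) = n (o(R, n) = 0*R + 1*n = 0 + n = n)
(((6 - 3)*o(-4, 6) - 3) + 21)**2 = (((6 - 3)*6 - 3) + 21)**2 = ((3*6 - 3) + 21)**2 = ((18 - 3) + 21)**2 = (15 + 21)**2 = 36**2 = 1296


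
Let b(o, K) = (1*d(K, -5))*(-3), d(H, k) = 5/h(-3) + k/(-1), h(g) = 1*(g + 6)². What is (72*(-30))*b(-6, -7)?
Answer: 36000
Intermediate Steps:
h(g) = (6 + g)² (h(g) = 1*(6 + g)² = (6 + g)²)
d(H, k) = 5/9 - k (d(H, k) = 5/((6 - 3)²) + k/(-1) = 5/(3²) + k*(-1) = 5/9 - k)
b(o, K) = -50/3 (b(o, K) = (1*(5/9 - 1*(-5)))*(-3) = (1*(5/9 + 5))*(-3) = (1*(50/9))*(-3) = (50/9)*(-3) = -50/3)
(72*(-30))*b(-6, -7) = (72*(-30))*(-50/3) = -2160*(-50/3) = 36000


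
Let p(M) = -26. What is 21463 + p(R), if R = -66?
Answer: 21437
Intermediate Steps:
21463 + p(R) = 21463 - 26 = 21437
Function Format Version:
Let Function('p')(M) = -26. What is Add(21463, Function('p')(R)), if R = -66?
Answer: 21437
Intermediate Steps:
Add(21463, Function('p')(R)) = Add(21463, -26) = 21437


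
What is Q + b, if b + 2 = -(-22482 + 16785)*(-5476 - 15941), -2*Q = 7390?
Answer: -122016346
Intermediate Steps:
Q = -3695 (Q = -1/2*7390 = -3695)
b = -122012651 (b = -2 - (-22482 + 16785)*(-5476 - 15941) = -2 - (-5697)*(-21417) = -2 - 1*122012649 = -2 - 122012649 = -122012651)
Q + b = -3695 - 122012651 = -122016346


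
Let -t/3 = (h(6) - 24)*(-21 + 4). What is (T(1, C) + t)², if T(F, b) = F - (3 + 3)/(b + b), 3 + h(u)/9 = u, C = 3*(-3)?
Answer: 214369/9 ≈ 23819.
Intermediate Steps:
C = -9
h(u) = -27 + 9*u
t = 153 (t = -3*((-27 + 9*6) - 24)*(-21 + 4) = -3*((-27 + 54) - 24)*(-17) = -3*(27 - 24)*(-17) = -9*(-17) = -3*(-51) = 153)
T(F, b) = F - 3/b (T(F, b) = F - 6/(2*b) = F - 6*1/(2*b) = F - 3/b)
(T(1, C) + t)² = ((1 - 3/(-9)) + 153)² = ((1 - 3*(-⅑)) + 153)² = ((1 + ⅓) + 153)² = (4/3 + 153)² = (463/3)² = 214369/9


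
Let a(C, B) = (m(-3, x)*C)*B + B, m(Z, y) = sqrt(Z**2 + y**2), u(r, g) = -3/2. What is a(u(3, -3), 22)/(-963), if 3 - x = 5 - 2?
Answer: 77/963 ≈ 0.079958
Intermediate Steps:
x = 0 (x = 3 - (5 - 2) = 3 - 1*3 = 3 - 3 = 0)
u(r, g) = -3/2 (u(r, g) = -3*1/2 = -3/2)
a(C, B) = B + 3*B*C (a(C, B) = (sqrt((-3)**2 + 0**2)*C)*B + B = (sqrt(9 + 0)*C)*B + B = (sqrt(9)*C)*B + B = (3*C)*B + B = 3*B*C + B = B + 3*B*C)
a(u(3, -3), 22)/(-963) = (22*(1 + 3*(-3/2)))/(-963) = (22*(1 - 9/2))*(-1/963) = (22*(-7/2))*(-1/963) = -77*(-1/963) = 77/963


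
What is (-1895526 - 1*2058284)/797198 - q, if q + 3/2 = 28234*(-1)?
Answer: 22505330319/797198 ≈ 28231.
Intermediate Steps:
q = -56471/2 (q = -3/2 + 28234*(-1) = -3/2 - 28234 = -56471/2 ≈ -28236.)
(-1895526 - 1*2058284)/797198 - q = (-1895526 - 1*2058284)/797198 - 1*(-56471/2) = (-1895526 - 2058284)*(1/797198) + 56471/2 = -3953810*1/797198 + 56471/2 = -1976905/398599 + 56471/2 = 22505330319/797198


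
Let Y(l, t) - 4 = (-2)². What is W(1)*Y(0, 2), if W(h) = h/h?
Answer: 8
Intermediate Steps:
Y(l, t) = 8 (Y(l, t) = 4 + (-2)² = 4 + 4 = 8)
W(h) = 1
W(1)*Y(0, 2) = 1*8 = 8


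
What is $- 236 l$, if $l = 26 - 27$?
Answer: $236$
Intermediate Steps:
$l = -1$
$- 236 l = \left(-236\right) \left(-1\right) = 236$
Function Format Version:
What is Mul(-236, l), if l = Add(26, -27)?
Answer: 236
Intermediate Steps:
l = -1
Mul(-236, l) = Mul(-236, -1) = 236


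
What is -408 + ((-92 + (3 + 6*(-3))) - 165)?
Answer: -680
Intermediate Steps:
-408 + ((-92 + (3 + 6*(-3))) - 165) = -408 + ((-92 + (3 - 18)) - 165) = -408 + ((-92 - 15) - 165) = -408 + (-107 - 165) = -408 - 272 = -680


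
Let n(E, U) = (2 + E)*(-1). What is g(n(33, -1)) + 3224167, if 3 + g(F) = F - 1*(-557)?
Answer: 3224686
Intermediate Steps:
n(E, U) = -2 - E
g(F) = 554 + F (g(F) = -3 + (F - 1*(-557)) = -3 + (F + 557) = -3 + (557 + F) = 554 + F)
g(n(33, -1)) + 3224167 = (554 + (-2 - 1*33)) + 3224167 = (554 + (-2 - 33)) + 3224167 = (554 - 35) + 3224167 = 519 + 3224167 = 3224686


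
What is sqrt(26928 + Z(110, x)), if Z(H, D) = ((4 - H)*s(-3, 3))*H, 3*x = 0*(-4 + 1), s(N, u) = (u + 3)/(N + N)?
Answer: 2*sqrt(9647) ≈ 196.44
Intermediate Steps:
s(N, u) = (3 + u)/(2*N) (s(N, u) = (3 + u)/((2*N)) = (3 + u)*(1/(2*N)) = (3 + u)/(2*N))
x = 0 (x = (0*(-4 + 1))/3 = (0*(-3))/3 = (1/3)*0 = 0)
Z(H, D) = H*(-4 + H) (Z(H, D) = ((4 - H)*((1/2)*(3 + 3)/(-3)))*H = ((4 - H)*((1/2)*(-1/3)*6))*H = ((4 - H)*(-1))*H = (-4 + H)*H = H*(-4 + H))
sqrt(26928 + Z(110, x)) = sqrt(26928 + 110*(-4 + 110)) = sqrt(26928 + 110*106) = sqrt(26928 + 11660) = sqrt(38588) = 2*sqrt(9647)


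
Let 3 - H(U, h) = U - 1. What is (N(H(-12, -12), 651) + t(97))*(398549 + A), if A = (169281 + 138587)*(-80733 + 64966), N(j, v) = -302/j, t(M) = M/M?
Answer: 694087137601/8 ≈ 8.6761e+10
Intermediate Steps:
H(U, h) = 4 - U (H(U, h) = 3 - (U - 1) = 3 - (-1 + U) = 3 + (1 - U) = 4 - U)
t(M) = 1
A = -4854154756 (A = 307868*(-15767) = -4854154756)
(N(H(-12, -12), 651) + t(97))*(398549 + A) = (-302/(4 - 1*(-12)) + 1)*(398549 - 4854154756) = (-302/(4 + 12) + 1)*(-4853756207) = (-302/16 + 1)*(-4853756207) = (-302*1/16 + 1)*(-4853756207) = (-151/8 + 1)*(-4853756207) = -143/8*(-4853756207) = 694087137601/8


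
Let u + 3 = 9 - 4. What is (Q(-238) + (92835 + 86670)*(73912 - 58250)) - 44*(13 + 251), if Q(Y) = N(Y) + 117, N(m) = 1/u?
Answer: 5622791623/2 ≈ 2.8114e+9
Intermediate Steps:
u = 2 (u = -3 + (9 - 4) = -3 + 5 = 2)
N(m) = ½ (N(m) = 1/2 = ½)
Q(Y) = 235/2 (Q(Y) = ½ + 117 = 235/2)
(Q(-238) + (92835 + 86670)*(73912 - 58250)) - 44*(13 + 251) = (235/2 + (92835 + 86670)*(73912 - 58250)) - 44*(13 + 251) = (235/2 + 179505*15662) - 44*264 = (235/2 + 2811407310) - 11616 = 5622814855/2 - 11616 = 5622791623/2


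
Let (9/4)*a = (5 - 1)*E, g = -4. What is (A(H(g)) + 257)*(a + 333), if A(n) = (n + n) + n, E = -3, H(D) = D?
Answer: 240835/3 ≈ 80278.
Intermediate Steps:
A(n) = 3*n (A(n) = 2*n + n = 3*n)
a = -16/3 (a = 4*((5 - 1)*(-3))/9 = 4*(4*(-3))/9 = (4/9)*(-12) = -16/3 ≈ -5.3333)
(A(H(g)) + 257)*(a + 333) = (3*(-4) + 257)*(-16/3 + 333) = (-12 + 257)*(983/3) = 245*(983/3) = 240835/3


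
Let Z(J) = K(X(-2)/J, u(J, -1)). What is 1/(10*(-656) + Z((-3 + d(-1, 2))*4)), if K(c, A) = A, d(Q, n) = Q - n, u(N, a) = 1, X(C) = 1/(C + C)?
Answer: -1/6559 ≈ -0.00015246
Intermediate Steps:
X(C) = 1/(2*C)
Z(J) = 1
1/(10*(-656) + Z((-3 + d(-1, 2))*4)) = 1/(10*(-656) + 1) = 1/(-6560 + 1) = 1/(-6559) = -1/6559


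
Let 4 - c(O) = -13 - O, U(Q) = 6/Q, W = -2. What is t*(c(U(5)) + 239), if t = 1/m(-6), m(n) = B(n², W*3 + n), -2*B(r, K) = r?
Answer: -643/45 ≈ -14.289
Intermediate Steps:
B(r, K) = -r/2
m(n) = -n²/2
c(O) = 17 + O (c(O) = 4 - (-13 - O) = 4 + (13 + O) = 17 + O)
t = -1/18 (t = 1/(-½*(-6)²) = 1/(-½*36) = 1/(-18) = -1/18 ≈ -0.055556)
t*(c(U(5)) + 239) = -((17 + 6/5) + 239)/18 = -(91/5 + 239)/18 = -1/18*1286/5 = -643/45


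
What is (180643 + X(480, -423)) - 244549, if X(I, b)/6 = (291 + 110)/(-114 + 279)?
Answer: -3514028/55 ≈ -63891.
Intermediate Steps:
X(I, b) = 802/55 (X(I, b) = 6*((291 + 110)/(-114 + 279)) = 6*(401/165) = 802/55)
(180643 + X(480, -423)) - 244549 = (180643 + 802/55) - 244549 = 9936167/55 - 244549 = -3514028/55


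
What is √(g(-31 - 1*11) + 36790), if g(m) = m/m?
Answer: √36791 ≈ 191.81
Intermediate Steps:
g(m) = 1
√(g(-31 - 1*11) + 36790) = √(1 + 36790) = √36791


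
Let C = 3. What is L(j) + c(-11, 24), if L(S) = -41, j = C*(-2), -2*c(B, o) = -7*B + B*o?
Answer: 105/2 ≈ 52.500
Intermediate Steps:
c(B, o) = 7*B/2 - B*o/2 (c(B, o) = -(-7*B + B*o)/2 = 7*B/2 - B*o/2)
j = -6 (j = 3*(-2) = -6)
L(j) + c(-11, 24) = -41 + (½)*(-11)*(7 - 1*24) = -41 + (½)*(-11)*(7 - 24) = -41 + (½)*(-11)*(-17) = -41 + 187/2 = 105/2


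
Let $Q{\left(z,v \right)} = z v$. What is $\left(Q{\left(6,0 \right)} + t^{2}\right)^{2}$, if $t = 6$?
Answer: $1296$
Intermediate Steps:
$Q{\left(z,v \right)} = v z$
$\left(Q{\left(6,0 \right)} + t^{2}\right)^{2} = \left(0 \cdot 6 + 6^{2}\right)^{2} = \left(0 + 36\right)^{2} = 36^{2} = 1296$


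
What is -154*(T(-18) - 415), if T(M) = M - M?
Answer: 63910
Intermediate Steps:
T(M) = 0
-154*(T(-18) - 415) = -154*(0 - 415) = -154*(-415) = 63910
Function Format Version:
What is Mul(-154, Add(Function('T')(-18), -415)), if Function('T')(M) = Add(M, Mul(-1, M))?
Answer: 63910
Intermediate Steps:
Function('T')(M) = 0
Mul(-154, Add(Function('T')(-18), -415)) = Mul(-154, Add(0, -415)) = Mul(-154, -415) = 63910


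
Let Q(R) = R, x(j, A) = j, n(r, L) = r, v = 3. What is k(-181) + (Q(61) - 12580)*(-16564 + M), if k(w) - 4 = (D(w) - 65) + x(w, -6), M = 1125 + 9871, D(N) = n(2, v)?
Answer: 69705552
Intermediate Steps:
D(N) = 2
M = 10996
k(w) = -59 + w (k(w) = 4 + ((2 - 65) + w) = 4 + (-63 + w) = -59 + w)
k(-181) + (Q(61) - 12580)*(-16564 + M) = (-59 - 181) + (61 - 12580)*(-16564 + 10996) = -240 - 12519*(-5568) = -240 + 69705792 = 69705552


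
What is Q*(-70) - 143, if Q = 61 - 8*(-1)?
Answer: -4973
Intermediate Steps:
Q = 69 (Q = 61 - 1*(-8) = 61 + 8 = 69)
Q*(-70) - 143 = 69*(-70) - 143 = -4830 - 143 = -4973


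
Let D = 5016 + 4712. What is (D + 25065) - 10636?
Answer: 24157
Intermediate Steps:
D = 9728
(D + 25065) - 10636 = (9728 + 25065) - 10636 = 34793 - 10636 = 24157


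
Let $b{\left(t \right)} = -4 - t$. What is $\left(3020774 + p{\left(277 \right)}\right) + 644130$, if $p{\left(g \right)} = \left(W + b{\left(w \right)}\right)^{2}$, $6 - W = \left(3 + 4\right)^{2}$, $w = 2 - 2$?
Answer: $3667113$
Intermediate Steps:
$w = 0$ ($w = 2 - 2 = 0$)
$W = -43$ ($W = 6 - \left(3 + 4\right)^{2} = 6 - 7^{2} = 6 - 49 = -43$)
$p{\left(g \right)} = 2209$ ($p{\left(g \right)} = \left(-43 - 4\right)^{2} = \left(-47\right)^{2} = 2209$)
$\left(3020774 + p{\left(277 \right)}\right) + 644130 = \left(3020774 + 2209\right) + 644130 = 3022983 + 644130 = 3667113$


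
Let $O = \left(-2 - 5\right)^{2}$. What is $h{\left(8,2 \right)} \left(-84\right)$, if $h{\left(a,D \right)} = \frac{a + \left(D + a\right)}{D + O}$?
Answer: $- \frac{504}{17} \approx -29.647$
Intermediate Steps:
$O = 49$ ($O = \left(-7\right)^{2} = 49$)
$h{\left(a,D \right)} = \frac{D + 2 a}{49 + D}$ ($h{\left(a,D \right)} = \frac{a + \left(D + a\right)}{D + 49} = \frac{D + 2 a}{49 + D}$)
$h{\left(8,2 \right)} \left(-84\right) = \frac{2 + 2 \cdot 8}{49 + 2} \left(-84\right) = \frac{2 + 16}{51} \left(-84\right) = \frac{1}{51} \cdot 18 \left(-84\right) = \frac{6}{17} \left(-84\right) = - \frac{504}{17}$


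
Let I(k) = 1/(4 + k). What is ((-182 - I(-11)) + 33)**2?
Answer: 1085764/49 ≈ 22158.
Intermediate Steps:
((-182 - I(-11)) + 33)**2 = ((-182 - 1/(4 - 11)) + 33)**2 = ((-182 - 1/(-7)) + 33)**2 = ((-182 - 1*(-1/7)) + 33)**2 = ((-182 + 1/7) + 33)**2 = (-1273/7 + 33)**2 = (-1042/7)**2 = 1085764/49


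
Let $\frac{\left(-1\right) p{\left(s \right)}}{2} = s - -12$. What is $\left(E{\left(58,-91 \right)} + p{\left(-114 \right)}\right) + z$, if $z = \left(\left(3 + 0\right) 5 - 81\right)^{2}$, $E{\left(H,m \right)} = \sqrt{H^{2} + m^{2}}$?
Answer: $4560 + \sqrt{11645} \approx 4667.9$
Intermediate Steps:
$p{\left(s \right)} = -24 - 2 s$ ($p{\left(s \right)} = - 2 \left(s - -12\right) = - 2 \left(s + 12\right) = - 2 \left(12 + s\right) = -24 - 2 s$)
$z = 4356$ ($z = \left(3 \cdot 5 - 81\right)^{2} = \left(15 - 81\right)^{2} = \left(-66\right)^{2} = 4356$)
$\left(E{\left(58,-91 \right)} + p{\left(-114 \right)}\right) + z = \left(\sqrt{58^{2} + \left(-91\right)^{2}} - -204\right) + 4356 = \left(\sqrt{3364 + 8281} + \left(-24 + 228\right)\right) + 4356 = \left(\sqrt{11645} + 204\right) + 4356 = \left(204 + \sqrt{11645}\right) + 4356 = 4560 + \sqrt{11645}$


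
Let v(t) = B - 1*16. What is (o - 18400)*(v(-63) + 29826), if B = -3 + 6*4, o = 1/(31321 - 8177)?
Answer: -12703519387769/23144 ≈ -5.4889e+8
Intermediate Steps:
o = 1/23144 ≈ 4.3208e-5
B = 21 (B = -3 + 24 = 21)
v(t) = 5 (v(t) = 21 - 1*16 = 21 - 16 = 5)
(o - 18400)*(v(-63) + 29826) = (1/23144 - 18400)*(5 + 29826) = -425849599/23144*29831 = -12703519387769/23144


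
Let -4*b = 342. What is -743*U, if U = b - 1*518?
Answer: 896801/2 ≈ 4.4840e+5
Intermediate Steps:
b = -171/2 (b = -¼*342 = -171/2 ≈ -85.500)
U = -1207/2 (U = -171/2 - 1*518 = -171/2 - 518 = -1207/2 ≈ -603.50)
-743*U = -743*(-1207/2) = 896801/2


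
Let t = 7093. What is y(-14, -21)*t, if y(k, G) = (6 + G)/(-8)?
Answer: 106395/8 ≈ 13299.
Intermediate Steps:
y(k, G) = -¾ - G/8 (y(k, G) = (6 + G)*(-⅛) = -¾ - G/8)
y(-14, -21)*t = (-¾ - ⅛*(-21))*7093 = (-¾ + 21/8)*7093 = (15/8)*7093 = 106395/8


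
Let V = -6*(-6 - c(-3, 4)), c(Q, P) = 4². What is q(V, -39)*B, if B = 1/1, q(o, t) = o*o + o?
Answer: 17556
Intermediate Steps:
c(Q, P) = 16
V = 132 (V = -6*(-6 - 1*16) = -6*(-6 - 16) = -6*(-22) = 132)
q(o, t) = o + o² (q(o, t) = o² + o = o + o²)
B = 1
q(V, -39)*B = (132*(1 + 132))*1 = (132*133)*1 = 17556*1 = 17556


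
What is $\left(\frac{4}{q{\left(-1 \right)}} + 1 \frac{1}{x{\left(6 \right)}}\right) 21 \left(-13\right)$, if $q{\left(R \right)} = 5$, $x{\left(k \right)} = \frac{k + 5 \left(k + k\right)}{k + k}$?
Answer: $- \frac{14742}{55} \approx -268.04$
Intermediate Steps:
$x{\left(k \right)} = \frac{11}{2}$ ($x{\left(k \right)} = \frac{k + 5 \cdot 2 k}{2 k} = \left(k + 10 k\right) \frac{1}{2 k} = 11 k \frac{1}{2 k} = \frac{11}{2}$)
$\left(\frac{4}{q{\left(-1 \right)}} + 1 \frac{1}{x{\left(6 \right)}}\right) 21 \left(-13\right) = \left(\frac{4}{5} + 1 \frac{1}{\frac{11}{2}}\right) 21 \left(-13\right) = \left(4 \cdot \frac{1}{5} + 1 \cdot \frac{2}{11}\right) 21 \left(-13\right) = \left(\frac{4}{5} + \frac{2}{11}\right) 21 \left(-13\right) = \frac{54}{55} \cdot 21 \left(-13\right) = \frac{1134}{55} \left(-13\right) = - \frac{14742}{55}$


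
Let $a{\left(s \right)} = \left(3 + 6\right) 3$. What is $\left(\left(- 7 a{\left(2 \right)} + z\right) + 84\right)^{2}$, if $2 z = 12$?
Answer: $9801$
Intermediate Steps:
$z = 6$ ($z = \frac{1}{2} \cdot 12 = 6$)
$a{\left(s \right)} = 27$ ($a{\left(s \right)} = 9 \cdot 3 = 27$)
$\left(\left(- 7 a{\left(2 \right)} + z\right) + 84\right)^{2} = \left(\left(\left(-7\right) 27 + 6\right) + 84\right)^{2} = \left(\left(-189 + 6\right) + 84\right)^{2} = \left(-183 + 84\right)^{2} = \left(-99\right)^{2} = 9801$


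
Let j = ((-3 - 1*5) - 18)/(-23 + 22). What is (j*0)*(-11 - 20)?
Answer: 0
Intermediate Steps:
j = 26 (j = ((-3 - 5) - 18)/(-1) = (-8 - 18)*(-1) = -26*(-1) = 26)
(j*0)*(-11 - 20) = (26*0)*(-11 - 20) = 0*(-31) = 0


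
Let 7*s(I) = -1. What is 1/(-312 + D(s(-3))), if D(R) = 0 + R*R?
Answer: -49/15287 ≈ -0.0032053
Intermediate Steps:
s(I) = -1/7 (s(I) = (1/7)*(-1) = -1/7)
D(R) = R**2 (D(R) = 0 + R**2 = R**2)
1/(-312 + D(s(-3))) = 1/(-312 + (-1/7)**2) = 1/(-312 + 1/49) = 1/(-15287/49) = -49/15287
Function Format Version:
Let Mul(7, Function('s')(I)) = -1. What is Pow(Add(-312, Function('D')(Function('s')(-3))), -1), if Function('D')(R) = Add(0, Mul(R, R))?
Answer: Rational(-49, 15287) ≈ -0.0032053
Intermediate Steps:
Function('s')(I) = Rational(-1, 7) (Function('s')(I) = Mul(Rational(1, 7), -1) = Rational(-1, 7))
Function('D')(R) = Pow(R, 2) (Function('D')(R) = Add(0, Pow(R, 2)) = Pow(R, 2))
Pow(Add(-312, Function('D')(Function('s')(-3))), -1) = Pow(Add(-312, Pow(Rational(-1, 7), 2)), -1) = Pow(Add(-312, Rational(1, 49)), -1) = Pow(Rational(-15287, 49), -1) = Rational(-49, 15287)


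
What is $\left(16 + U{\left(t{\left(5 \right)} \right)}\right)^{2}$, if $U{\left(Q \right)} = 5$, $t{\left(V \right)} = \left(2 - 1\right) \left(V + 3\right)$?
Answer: $441$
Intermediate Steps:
$t{\left(V \right)} = 3 + V$ ($t{\left(V \right)} = 1 \left(3 + V\right) = 3 + V$)
$\left(16 + U{\left(t{\left(5 \right)} \right)}\right)^{2} = \left(16 + 5\right)^{2} = 21^{2} = 441$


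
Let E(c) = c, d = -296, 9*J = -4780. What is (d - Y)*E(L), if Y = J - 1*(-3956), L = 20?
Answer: -669760/9 ≈ -74418.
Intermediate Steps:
J = -4780/9 (J = (1/9)*(-4780) = -4780/9 ≈ -531.11)
Y = 30824/9 (Y = -4780/9 - 1*(-3956) = -4780/9 + 3956 = 30824/9 ≈ 3424.9)
(d - Y)*E(L) = (-296 - 1*30824/9)*20 = (-296 - 30824/9)*20 = -33488/9*20 = -669760/9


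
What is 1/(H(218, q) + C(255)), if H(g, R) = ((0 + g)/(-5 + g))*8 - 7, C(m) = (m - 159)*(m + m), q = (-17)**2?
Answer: 213/10428733 ≈ 2.0424e-5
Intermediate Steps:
q = 289
C(m) = 2*m*(-159 + m) (C(m) = (-159 + m)*(2*m) = 2*m*(-159 + m))
H(g, R) = -7 + 8*g/(-5 + g) (H(g, R) = (g/(-5 + g))*8 - 7 = 8*g/(-5 + g) - 7 = -7 + 8*g/(-5 + g))
1/(H(218, q) + C(255)) = 1/((35 + 218)/(-5 + 218) + 2*255*(-159 + 255)) = 1/(253/213 + 2*255*96) = 1/((1/213)*253 + 48960) = 1/(253/213 + 48960) = 1/(10428733/213) = 213/10428733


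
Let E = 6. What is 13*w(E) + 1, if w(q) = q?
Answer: 79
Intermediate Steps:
13*w(E) + 1 = 13*6 + 1 = 78 + 1 = 79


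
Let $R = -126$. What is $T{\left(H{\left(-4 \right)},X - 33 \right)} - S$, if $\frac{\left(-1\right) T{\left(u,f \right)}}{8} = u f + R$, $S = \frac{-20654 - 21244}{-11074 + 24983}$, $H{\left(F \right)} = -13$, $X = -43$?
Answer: $- \frac{95874566}{13909} \approx -6893.0$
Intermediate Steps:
$S = - \frac{41898}{13909} \approx -3.0123$
$T{\left(u,f \right)} = 1008 - 8 f u$ ($T{\left(u,f \right)} = - 8 \left(u f - 126\right) = - 8 \left(f u - 126\right) = - 8 \left(-126 + f u\right) = 1008 - 8 f u$)
$T{\left(H{\left(-4 \right)},X - 33 \right)} - S = \left(1008 - 8 \left(-43 - 33\right) \left(-13\right)\right) - - \frac{41898}{13909} = \left(1008 - 8 \left(-43 - 33\right) \left(-13\right)\right) + \frac{41898}{13909} = \left(1008 - \left(-608\right) \left(-13\right)\right) + \frac{41898}{13909} = \left(1008 - 7904\right) + \frac{41898}{13909} = -6896 + \frac{41898}{13909} = - \frac{95874566}{13909}$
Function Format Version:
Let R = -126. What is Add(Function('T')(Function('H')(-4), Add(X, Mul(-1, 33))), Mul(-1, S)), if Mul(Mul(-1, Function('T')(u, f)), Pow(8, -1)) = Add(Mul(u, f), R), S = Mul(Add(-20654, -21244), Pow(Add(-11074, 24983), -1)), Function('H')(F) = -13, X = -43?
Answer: Rational(-95874566, 13909) ≈ -6893.0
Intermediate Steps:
S = Rational(-41898, 13909) (S = Mul(-41898, Pow(13909, -1)) = Mul(-41898, Rational(1, 13909)) = Rational(-41898, 13909) ≈ -3.0123)
Function('T')(u, f) = Add(1008, Mul(-8, f, u)) (Function('T')(u, f) = Mul(-8, Add(Mul(u, f), -126)) = Mul(-8, Add(Mul(f, u), -126)) = Mul(-8, Add(-126, Mul(f, u))) = Add(1008, Mul(-8, f, u)))
Add(Function('T')(Function('H')(-4), Add(X, Mul(-1, 33))), Mul(-1, S)) = Add(Add(1008, Mul(-8, Add(-43, Mul(-1, 33)), -13)), Mul(-1, Rational(-41898, 13909))) = Add(Add(1008, Mul(-8, Add(-43, -33), -13)), Rational(41898, 13909)) = Add(Add(1008, Mul(-8, -76, -13)), Rational(41898, 13909)) = Add(Add(1008, -7904), Rational(41898, 13909)) = Add(-6896, Rational(41898, 13909)) = Rational(-95874566, 13909)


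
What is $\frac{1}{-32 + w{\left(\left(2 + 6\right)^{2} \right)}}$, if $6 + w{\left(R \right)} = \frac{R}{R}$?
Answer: $- \frac{1}{37} \approx -0.027027$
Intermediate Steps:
$w{\left(R \right)} = -5$ ($w{\left(R \right)} = -6 + \frac{R}{R} = -6 + 1 = -5$)
$\frac{1}{-32 + w{\left(\left(2 + 6\right)^{2} \right)}} = \frac{1}{-32 - 5} = \frac{1}{-37} = - \frac{1}{37}$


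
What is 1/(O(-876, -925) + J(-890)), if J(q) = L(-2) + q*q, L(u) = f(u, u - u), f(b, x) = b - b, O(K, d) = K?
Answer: 1/791224 ≈ 1.2639e-6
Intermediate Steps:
f(b, x) = 0
L(u) = 0
J(q) = q² (J(q) = 0 + q*q = 0 + q² = q²)
1/(O(-876, -925) + J(-890)) = 1/(-876 + (-890)²) = 1/(-876 + 792100) = 1/791224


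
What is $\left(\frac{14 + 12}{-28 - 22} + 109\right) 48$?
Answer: $\frac{130176}{25} \approx 5207.0$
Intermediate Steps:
$\left(\frac{14 + 12}{-28 - 22} + 109\right) 48 = \left(\frac{26}{-50} + 109\right) 48 = \left(26 \left(- \frac{1}{50}\right) + 109\right) 48 = \left(- \frac{13}{25} + 109\right) 48 = \frac{2712}{25} \cdot 48 = \frac{130176}{25}$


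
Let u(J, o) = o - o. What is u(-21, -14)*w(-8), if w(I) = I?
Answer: 0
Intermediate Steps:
u(J, o) = 0
u(-21, -14)*w(-8) = 0*(-8) = 0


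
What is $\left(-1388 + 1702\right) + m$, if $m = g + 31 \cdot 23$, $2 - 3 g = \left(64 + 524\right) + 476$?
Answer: $673$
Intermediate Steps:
$g = -354$ ($g = \frac{2}{3} - \frac{\left(64 + 524\right) + 476}{3} = \frac{2}{3} - \frac{588 + 476}{3} = \frac{2}{3} - \frac{1064}{3} = -354$)
$m = 359$ ($m = -354 + 31 \cdot 23 = -354 + 713 = 359$)
$\left(-1388 + 1702\right) + m = \left(-1388 + 1702\right) + 359 = 314 + 359 = 673$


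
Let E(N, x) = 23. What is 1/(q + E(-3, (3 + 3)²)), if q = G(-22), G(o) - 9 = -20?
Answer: 1/12 ≈ 0.083333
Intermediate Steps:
G(o) = -11 (G(o) = 9 - 20 = -11)
q = -11
1/(q + E(-3, (3 + 3)²)) = 1/(-11 + 23) = 1/12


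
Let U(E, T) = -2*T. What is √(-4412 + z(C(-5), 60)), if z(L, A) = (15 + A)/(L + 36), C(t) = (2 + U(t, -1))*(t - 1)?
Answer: I*√17623/2 ≈ 66.376*I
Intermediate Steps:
C(t) = -4 + 4*t (C(t) = (2 - 2*(-1))*(t - 1) = (2 + 2)*(-1 + t) = 4*(-1 + t) = -4 + 4*t)
z(L, A) = (15 + A)/(36 + L)
√(-4412 + z(C(-5), 60)) = √(-4412 + (15 + 60)/(36 + (-4 + 4*(-5)))) = √(-4412 + 75/(36 + (-4 - 20))) = √(-4412 + 75/(36 - 24)) = √(-4412 + 75/12) = √(-4412 + (1/12)*75) = √(-4412 + 25/4) = √(-17623/4) = I*√17623/2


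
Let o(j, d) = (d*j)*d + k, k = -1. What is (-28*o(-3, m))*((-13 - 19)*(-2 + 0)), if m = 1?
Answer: 7168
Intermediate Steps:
o(j, d) = -1 + j*d**2 (o(j, d) = (d*j)*d - 1 = j*d**2 - 1 = -1 + j*d**2)
(-28*o(-3, m))*((-13 - 19)*(-2 + 0)) = (-28*(-1 - 3*1**2))*((-13 - 19)*(-2 + 0)) = (-28*(-1 - 3*1))*(-32*(-2)) = -28*(-1 - 3)*64 = -28*(-4)*64 = 112*64 = 7168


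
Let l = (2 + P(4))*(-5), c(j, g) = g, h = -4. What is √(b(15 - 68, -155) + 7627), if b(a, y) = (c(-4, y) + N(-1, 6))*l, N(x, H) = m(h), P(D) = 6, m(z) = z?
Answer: √13987 ≈ 118.27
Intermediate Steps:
N(x, H) = -4
l = -40 (l = (2 + 6)*(-5) = 8*(-5) = -40)
b(a, y) = 160 - 40*y (b(a, y) = (y - 4)*(-40) = (-4 + y)*(-40) = 160 - 40*y)
√(b(15 - 68, -155) + 7627) = √((160 - 40*(-155)) + 7627) = √((160 + 6200) + 7627) = √(6360 + 7627) = √13987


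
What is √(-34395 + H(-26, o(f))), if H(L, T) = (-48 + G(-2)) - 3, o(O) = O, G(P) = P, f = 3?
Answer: 4*I*√2153 ≈ 185.6*I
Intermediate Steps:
H(L, T) = -53 (H(L, T) = (-48 - 2) - 3 = -50 - 3 = -53)
√(-34395 + H(-26, o(f))) = √(-34395 - 53) = √(-34448) = 4*I*√2153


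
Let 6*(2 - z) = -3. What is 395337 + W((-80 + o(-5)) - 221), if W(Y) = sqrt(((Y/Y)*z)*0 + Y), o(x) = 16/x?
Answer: 395337 + 39*I*sqrt(5)/5 ≈ 3.9534e+5 + 17.441*I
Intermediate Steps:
z = 5/2 (z = 2 - 1/6*(-3) = 2 + 1/2 = 5/2 ≈ 2.5000)
W(Y) = sqrt(Y) (W(Y) = sqrt(((Y/Y)*(5/2))*0 + Y) = sqrt((1*(5/2))*0 + Y) = sqrt((5/2)*0 + Y) = sqrt(0 + Y) = sqrt(Y))
395337 + W((-80 + o(-5)) - 221) = 395337 + sqrt((-80 + 16/(-5)) - 221) = 395337 + sqrt((-80 + 16*(-1/5)) - 221) = 395337 + sqrt((-80 - 16/5) - 221) = 395337 + sqrt(-416/5 - 221) = 395337 + sqrt(-1521/5) = 395337 + 39*I*sqrt(5)/5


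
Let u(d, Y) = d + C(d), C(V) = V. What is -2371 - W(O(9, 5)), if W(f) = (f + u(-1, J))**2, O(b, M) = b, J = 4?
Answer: -2420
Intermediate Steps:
u(d, Y) = 2*d (u(d, Y) = d + d = 2*d)
W(f) = (-2 + f)**2 (W(f) = (f + 2*(-1))**2 = (f - 2)**2 = (-2 + f)**2)
-2371 - W(O(9, 5)) = -2371 - (-2 + 9)**2 = -2371 - 1*7**2 = -2371 - 1*49 = -2371 - 49 = -2420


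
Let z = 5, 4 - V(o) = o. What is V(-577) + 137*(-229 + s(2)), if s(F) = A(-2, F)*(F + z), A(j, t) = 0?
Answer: -30792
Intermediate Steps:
V(o) = 4 - o
s(F) = 0 (s(F) = 0*(F + 5) = 0*(5 + F) = 0)
V(-577) + 137*(-229 + s(2)) = (4 - 1*(-577)) + 137*(-229 + 0) = (4 + 577) + 137*(-229) = 581 - 31373 = -30792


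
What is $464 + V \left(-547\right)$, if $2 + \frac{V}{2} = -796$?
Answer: $873476$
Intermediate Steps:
$V = -1596$ ($V = -4 + 2 \left(-796\right) = -4 - 1592 = -1596$)
$464 + V \left(-547\right) = 464 - -873012 = 464 + 873012 = 873476$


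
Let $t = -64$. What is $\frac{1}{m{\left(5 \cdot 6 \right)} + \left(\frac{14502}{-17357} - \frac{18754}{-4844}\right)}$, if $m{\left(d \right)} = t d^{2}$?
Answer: $- \frac{42038654}{2421298837655} \approx -1.7362 \cdot 10^{-5}$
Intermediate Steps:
$m{\left(d \right)} = - 64 d^{2}$
$\frac{1}{m{\left(5 \cdot 6 \right)} + \left(\frac{14502}{-17357} - \frac{18754}{-4844}\right)} = \frac{1}{- 64 \left(5 \cdot 6\right)^{2} + \left(\frac{14502}{-17357} - \frac{18754}{-4844}\right)} = \frac{1}{- 64 \cdot 30^{2} + \left(14502 \left(- \frac{1}{17357}\right) - - \frac{9377}{2422}\right)} = \frac{1}{\left(-64\right) 900 + \left(- \frac{14502}{17357} + \frac{9377}{2422}\right)} = \frac{1}{-57600 + \frac{127632745}{42038654}} = \frac{1}{- \frac{2421298837655}{42038654}} = - \frac{42038654}{2421298837655}$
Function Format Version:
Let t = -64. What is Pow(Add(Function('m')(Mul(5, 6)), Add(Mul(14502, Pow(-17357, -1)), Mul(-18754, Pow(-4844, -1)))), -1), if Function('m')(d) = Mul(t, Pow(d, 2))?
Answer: Rational(-42038654, 2421298837655) ≈ -1.7362e-5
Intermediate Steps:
Function('m')(d) = Mul(-64, Pow(d, 2))
Pow(Add(Function('m')(Mul(5, 6)), Add(Mul(14502, Pow(-17357, -1)), Mul(-18754, Pow(-4844, -1)))), -1) = Pow(Add(Mul(-64, Pow(Mul(5, 6), 2)), Add(Mul(14502, Pow(-17357, -1)), Mul(-18754, Pow(-4844, -1)))), -1) = Pow(Add(Mul(-64, Pow(30, 2)), Add(Mul(14502, Rational(-1, 17357)), Mul(-18754, Rational(-1, 4844)))), -1) = Pow(Add(Mul(-64, 900), Add(Rational(-14502, 17357), Rational(9377, 2422))), -1) = Pow(Add(-57600, Rational(127632745, 42038654)), -1) = Pow(Rational(-2421298837655, 42038654), -1) = Rational(-42038654, 2421298837655)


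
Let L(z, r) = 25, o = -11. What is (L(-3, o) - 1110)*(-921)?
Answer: 999285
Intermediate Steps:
(L(-3, o) - 1110)*(-921) = (25 - 1110)*(-921) = -1085*(-921) = 999285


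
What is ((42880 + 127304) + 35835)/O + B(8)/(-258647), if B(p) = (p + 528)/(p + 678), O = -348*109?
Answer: -6092391831425/1121724105124 ≈ -5.4313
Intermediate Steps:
O = -37932
B(p) = (528 + p)/(678 + p)
((42880 + 127304) + 35835)/O + B(8)/(-258647) = ((42880 + 127304) + 35835)/(-37932) + ((528 + 8)/(678 + 8))/(-258647) = (170184 + 35835)*(-1/37932) + (536/686)*(-1/258647) = 206019*(-1/37932) + ((1/686)*536)*(-1/258647) = -68673/12644 + (268/343)*(-1/258647) = -68673/12644 - 268/88715921 = -6092391831425/1121724105124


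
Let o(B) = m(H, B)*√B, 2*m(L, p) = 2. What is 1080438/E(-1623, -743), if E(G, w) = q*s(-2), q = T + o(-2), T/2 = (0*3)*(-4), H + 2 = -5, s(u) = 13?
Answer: -540219*I*√2/13 ≈ -58768.0*I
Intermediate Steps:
H = -7 (H = -2 - 5 = -7)
m(L, p) = 1 (m(L, p) = (½)*2 = 1)
o(B) = √B (o(B) = 1*√B = √B)
T = 0 (T = 2*((0*3)*(-4)) = 2*(0*(-4)) = 2*0 = 0)
q = I*√2 (q = 0 + √(-2) = 0 + I*√2 = I*√2 ≈ 1.4142*I)
E(G, w) = 13*I*√2 (E(G, w) = (I*√2)*13 = 13*I*√2)
1080438/E(-1623, -743) = 1080438/((13*I*√2)) = 1080438*(-I*√2/26) = -540219*I*√2/13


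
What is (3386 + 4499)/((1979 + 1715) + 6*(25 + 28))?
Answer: 7885/4012 ≈ 1.9654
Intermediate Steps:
(3386 + 4499)/((1979 + 1715) + 6*(25 + 28)) = 7885/(3694 + 6*53) = 7885/(3694 + 318) = 7885/4012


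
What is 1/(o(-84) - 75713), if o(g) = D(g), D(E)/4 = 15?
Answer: -1/75653 ≈ -1.3218e-5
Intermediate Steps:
D(E) = 60 (D(E) = 4*15 = 60)
o(g) = 60
1/(o(-84) - 75713) = 1/(60 - 75713) = 1/(-75653) = -1/75653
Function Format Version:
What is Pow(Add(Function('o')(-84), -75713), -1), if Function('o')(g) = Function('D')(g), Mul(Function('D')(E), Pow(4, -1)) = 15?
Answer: Rational(-1, 75653) ≈ -1.3218e-5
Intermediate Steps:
Function('D')(E) = 60 (Function('D')(E) = Mul(4, 15) = 60)
Function('o')(g) = 60
Pow(Add(Function('o')(-84), -75713), -1) = Pow(Add(60, -75713), -1) = Pow(-75653, -1) = Rational(-1, 75653)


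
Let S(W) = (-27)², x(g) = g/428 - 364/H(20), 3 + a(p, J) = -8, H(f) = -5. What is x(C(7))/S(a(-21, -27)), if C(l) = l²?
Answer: 156037/1560060 ≈ 0.10002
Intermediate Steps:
a(p, J) = -11 (a(p, J) = -3 - 8 = -11)
x(g) = 364/5 + g/428 (x(g) = g/428 - 364/(-5) = g*(1/428) - 364*(-⅕) = g/428 + 364/5 = 364/5 + g/428)
S(W) = 729
x(C(7))/S(a(-21, -27)) = (364/5 + (1/428)*7²)/729 = (364/5 + (1/428)*49)*(1/729) = (364/5 + 49/428)*(1/729) = (156037/2140)*(1/729) = 156037/1560060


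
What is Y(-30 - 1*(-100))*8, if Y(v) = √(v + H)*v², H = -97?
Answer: 117600*I*√3 ≈ 2.0369e+5*I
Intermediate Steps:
Y(v) = v²*√(-97 + v) (Y(v) = √(v - 97)*v² = √(-97 + v)*v² = v²*√(-97 + v))
Y(-30 - 1*(-100))*8 = ((-30 - 1*(-100))²*√(-97 + (-30 - 1*(-100))))*8 = ((-30 + 100)²*√(-97 + (-30 + 100)))*8 = (70²*√(-97 + 70))*8 = (4900*√(-27))*8 = (4900*(3*I*√3))*8 = (14700*I*√3)*8 = 117600*I*√3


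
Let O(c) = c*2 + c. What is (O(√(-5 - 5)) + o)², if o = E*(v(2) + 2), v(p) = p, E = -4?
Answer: 166 - 96*I*√10 ≈ 166.0 - 303.58*I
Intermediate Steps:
O(c) = 3*c (O(c) = 2*c + c = 3*c)
o = -16 (o = -4*(2 + 2) = -4*4 = -16)
(O(√(-5 - 5)) + o)² = (3*√(-5 - 5) - 16)² = (3*√(-10) - 16)² = (3*(I*√10) - 16)² = (3*I*√10 - 16)² = (-16 + 3*I*√10)²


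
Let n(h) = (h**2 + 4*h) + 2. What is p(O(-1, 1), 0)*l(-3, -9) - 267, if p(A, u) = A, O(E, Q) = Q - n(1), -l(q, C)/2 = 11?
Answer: -135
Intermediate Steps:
n(h) = 2 + h**2 + 4*h
l(q, C) = -22 (l(q, C) = -2*11 = -22)
O(E, Q) = -7 + Q (O(E, Q) = Q - (2 + 1**2 + 4*1) = Q - (2 + 1 + 4) = Q - 1*7 = Q - 7 = -7 + Q)
p(O(-1, 1), 0)*l(-3, -9) - 267 = (-7 + 1)*(-22) - 267 = -6*(-22) - 267 = 132 - 267 = -135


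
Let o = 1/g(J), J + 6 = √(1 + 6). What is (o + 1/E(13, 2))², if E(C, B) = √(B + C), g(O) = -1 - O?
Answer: (15 + √15*(5 - √7))²/(225*(5 - √7)²) ≈ 0.46644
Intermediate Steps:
J = -6 + √7 (J = -6 + √(1 + 6) = -6 + √7 ≈ -3.3542)
o = 1/(5 - √7) (o = 1/(-1 - (-6 + √7)) = 1/(-1 + (6 - √7)) = 1/(5 - √7) ≈ 0.42476)
(o + 1/E(13, 2))² = ((5/18 + √7/18) + 1/(√(2 + 13)))² = ((5/18 + √7/18) + 1/(√15))² = ((5/18 + √7/18) + √15/15)² = (5/18 + √15/15 + √7/18)²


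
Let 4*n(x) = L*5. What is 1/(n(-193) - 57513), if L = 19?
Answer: -4/229957 ≈ -1.7395e-5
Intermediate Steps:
n(x) = 95/4 (n(x) = (19*5)/4 = (¼)*95 = 95/4)
1/(n(-193) - 57513) = 1/(95/4 - 57513) = 1/(-229957/4) = -4/229957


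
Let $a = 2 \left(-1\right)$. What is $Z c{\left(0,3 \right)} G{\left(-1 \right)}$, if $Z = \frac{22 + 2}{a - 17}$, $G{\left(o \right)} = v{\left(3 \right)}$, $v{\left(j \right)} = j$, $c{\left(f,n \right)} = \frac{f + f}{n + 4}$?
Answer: $0$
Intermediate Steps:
$c{\left(f,n \right)} = \frac{2 f}{4 + n}$
$a = -2$
$G{\left(o \right)} = 3$
$Z = - \frac{24}{19}$ ($Z = \frac{22 + 2}{-2 - 17} = \frac{24}{-19} = 24 \left(- \frac{1}{19}\right) = - \frac{24}{19} \approx -1.2632$)
$Z c{\left(0,3 \right)} G{\left(-1 \right)} = - \frac{24 \cdot 2 \cdot 0 \frac{1}{4 + 3}}{19} \cdot 3 = - \frac{24 \cdot 2 \cdot 0 \cdot \frac{1}{7}}{19} \cdot 3 = \left(- \frac{24}{19}\right) 0 \cdot 3 = 0 \cdot 3 = 0$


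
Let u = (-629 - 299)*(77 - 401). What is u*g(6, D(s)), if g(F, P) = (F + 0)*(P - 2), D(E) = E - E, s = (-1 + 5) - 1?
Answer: -3608064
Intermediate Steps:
s = 3 (s = 4 - 1 = 3)
D(E) = 0
u = 300672 (u = -928*(-324) = 300672)
g(F, P) = F*(-2 + P)
u*g(6, D(s)) = 300672*(6*(-2 + 0)) = 300672*(6*(-2)) = 300672*(-12) = -3608064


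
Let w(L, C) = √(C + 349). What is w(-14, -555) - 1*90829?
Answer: -90829 + I*√206 ≈ -90829.0 + 14.353*I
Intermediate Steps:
w(L, C) = √(349 + C)
w(-14, -555) - 1*90829 = √(349 - 555) - 1*90829 = √(-206) - 90829 = I*√206 - 90829 = -90829 + I*√206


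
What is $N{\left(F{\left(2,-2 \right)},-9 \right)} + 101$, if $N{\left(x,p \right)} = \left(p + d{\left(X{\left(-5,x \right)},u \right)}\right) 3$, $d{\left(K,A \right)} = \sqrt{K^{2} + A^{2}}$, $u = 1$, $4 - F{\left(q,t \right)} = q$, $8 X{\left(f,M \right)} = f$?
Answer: $74 + \frac{3 \sqrt{89}}{8} \approx 77.538$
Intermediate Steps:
$X{\left(f,M \right)} = \frac{f}{8}$
$F{\left(q,t \right)} = 4 - q$
$d{\left(K,A \right)} = \sqrt{A^{2} + K^{2}}$
$N{\left(x,p \right)} = 3 p + \frac{3 \sqrt{89}}{8}$ ($N{\left(x,p \right)} = \left(p + \sqrt{1^{2} + \left(\frac{1}{8} \left(-5\right)\right)^{2}}\right) 3 = \left(p + \sqrt{1 + \left(- \frac{5}{8}\right)^{2}}\right) 3 = \left(p + \sqrt{1 + \frac{25}{64}}\right) 3 = \left(p + \sqrt{\frac{89}{64}}\right) 3 = \left(p + \frac{\sqrt{89}}{8}\right) 3 = 3 p + \frac{3 \sqrt{89}}{8}$)
$N{\left(F{\left(2,-2 \right)},-9 \right)} + 101 = \left(3 \left(-9\right) + \frac{3 \sqrt{89}}{8}\right) + 101 = \left(-27 + \frac{3 \sqrt{89}}{8}\right) + 101 = 74 + \frac{3 \sqrt{89}}{8}$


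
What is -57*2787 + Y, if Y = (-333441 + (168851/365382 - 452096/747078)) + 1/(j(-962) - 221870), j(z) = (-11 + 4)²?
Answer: -4968147332339288071495/10091704019647086 ≈ -4.9230e+5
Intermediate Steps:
j(z) = 49 (j(z) = (-7)² = 49)
Y = -3364989323482171636621/10091704019647086 (Y = (-333441 + (168851/365382 - 452096/747078)) + 1/(49 - 221870) = (-333441 + (168851*(1/365382) - 452096*1/747078)) + 1/(-221821) = (-333441 + (168851/365382 - 226048/373539)) - 1/221821 = (-333441 - 6507145549/45494808966) - 1/221821 = -15169841103577555/45494808966 - 1/221821 = -3364989323482171636621/10091704019647086 ≈ -3.3344e+5)
-57*2787 + Y = -57*2787 - 3364989323482171636621/10091704019647086 = -158859 - 3364989323482171636621/10091704019647086 = -4968147332339288071495/10091704019647086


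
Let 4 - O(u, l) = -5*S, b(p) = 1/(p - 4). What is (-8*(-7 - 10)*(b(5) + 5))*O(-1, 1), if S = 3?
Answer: 15504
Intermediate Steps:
b(p) = 1/(-4 + p)
O(u, l) = 19 (O(u, l) = 4 - (-5)*3 = 4 - 1*(-15) = 4 + 15 = 19)
(-8*(-7 - 10)*(b(5) + 5))*O(-1, 1) = -8*(-7 - 10)*(1/(-4 + 5) + 5)*19 = -(-136)*(1/1 + 5)*19 = -(-136)*(1 + 5)*19 = -(-136)*6*19 = -8*(-102)*19 = 816*19 = 15504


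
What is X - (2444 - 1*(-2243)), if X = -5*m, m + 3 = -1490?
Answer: 2778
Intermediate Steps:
m = -1493 (m = -3 - 1490 = -1493)
X = 7465 (X = -5*(-1493) = 7465)
X - (2444 - 1*(-2243)) = 7465 - (2444 - 1*(-2243)) = 7465 - (2444 + 2243) = 7465 - 1*4687 = 7465 - 4687 = 2778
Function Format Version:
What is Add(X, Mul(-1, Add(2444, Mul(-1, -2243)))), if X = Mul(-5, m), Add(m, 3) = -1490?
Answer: 2778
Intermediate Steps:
m = -1493 (m = Add(-3, -1490) = -1493)
X = 7465 (X = Mul(-5, -1493) = 7465)
Add(X, Mul(-1, Add(2444, Mul(-1, -2243)))) = Add(7465, Mul(-1, Add(2444, Mul(-1, -2243)))) = Add(7465, Mul(-1, Add(2444, 2243))) = Add(7465, Mul(-1, 4687)) = Add(7465, -4687) = 2778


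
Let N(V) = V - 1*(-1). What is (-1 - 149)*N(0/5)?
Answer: -150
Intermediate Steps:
N(V) = 1 + V (N(V) = V + 1 = 1 + V)
(-1 - 149)*N(0/5) = (-1 - 149)*(1 + 0/5) = -150*(1 + 0*(⅕)) = -150*(1 + 0) = -150*1 = -150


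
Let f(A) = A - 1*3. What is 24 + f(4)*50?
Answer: 74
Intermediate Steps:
f(A) = -3 + A (f(A) = A - 3 = -3 + A)
24 + f(4)*50 = 24 + (-3 + 4)*50 = 24 + 1*50 = 24 + 50 = 74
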